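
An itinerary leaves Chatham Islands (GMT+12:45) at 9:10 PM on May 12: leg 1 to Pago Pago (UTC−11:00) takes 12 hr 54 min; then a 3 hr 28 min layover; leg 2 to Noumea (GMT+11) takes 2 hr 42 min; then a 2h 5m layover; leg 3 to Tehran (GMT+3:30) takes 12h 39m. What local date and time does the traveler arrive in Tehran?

Convert departure to UTC: 9:10 PM − 12:45 = 8:25 AM UTC on May 12.
Add 12 hours and 54 minutes leg 1 → 9:19 PM UTC.
Add 3 hours 28 minutes layover in Pago Pago → 12:47 AM UTC (May 13).
Add 2 hours and 42 minutes leg 2 → 3:29 AM UTC.
Add 2 hours and 5 minutes layover in Noumea → 5:34 AM UTC.
Add 12 hours and 39 minutes leg 3 → 6:13 PM UTC.
Tehran is UTC+3:30, so local arrival = 6:13 PM + 3:30 = 9:43 PM on May 13.

9:43 PM on May 13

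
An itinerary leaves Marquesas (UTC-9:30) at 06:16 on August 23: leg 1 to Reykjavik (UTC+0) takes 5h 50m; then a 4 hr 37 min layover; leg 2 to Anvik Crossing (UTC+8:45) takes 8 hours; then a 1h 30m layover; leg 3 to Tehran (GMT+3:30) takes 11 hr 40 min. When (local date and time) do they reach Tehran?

02:53 on August 25

Convert departure to UTC: 06:16 + 9:30 = 15:46 UTC on Aug 23.
Add 5 hours and 50 minutes leg 1 → 21:36 UTC.
Add 4 hours 37 minutes layover in Reykjavik → 02:13 UTC (Aug 24).
Add 8 hours leg 2 → 10:13 UTC.
Add 1 hour 30 minutes layover in Anvik Crossing → 11:43 UTC.
Add 11 hours and 40 minutes leg 3 → 23:23 UTC.
Tehran is UTC+3:30, so local arrival = 23:23 + 3:30 = 02:53 on Aug 25.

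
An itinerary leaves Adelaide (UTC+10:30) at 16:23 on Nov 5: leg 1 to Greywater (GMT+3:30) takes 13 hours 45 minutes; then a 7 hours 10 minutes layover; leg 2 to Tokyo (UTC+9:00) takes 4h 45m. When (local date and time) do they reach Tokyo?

Convert departure to UTC: 16:23 − 10:30 = 05:53 UTC on Nov 5.
Add 13 hours and 45 minutes leg 1 → 19:38 UTC.
Add 7 hours and 10 minutes layover in Greywater → 02:48 UTC (Nov 6).
Add 4 hours and 45 minutes leg 2 → 07:33 UTC.
Tokyo is UTC+9:00, so local arrival = 07:33 + 9:00 = 16:33 on Nov 6.

16:33 on Nov 6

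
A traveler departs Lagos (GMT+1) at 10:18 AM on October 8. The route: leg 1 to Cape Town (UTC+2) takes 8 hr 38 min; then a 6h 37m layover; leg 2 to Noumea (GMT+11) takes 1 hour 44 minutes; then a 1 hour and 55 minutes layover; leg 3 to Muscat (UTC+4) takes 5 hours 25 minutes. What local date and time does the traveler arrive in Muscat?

1:37 PM on October 9

Convert departure to UTC: 10:18 AM − 1:00 = 9:18 AM UTC on Oct 8.
Add 8 hours 38 minutes leg 1 → 5:56 PM UTC.
Add 6 hours 37 minutes layover in Cape Town → 12:33 AM UTC (Oct 9).
Add 1 hour and 44 minutes leg 2 → 2:17 AM UTC.
Add 1 hour and 55 minutes layover in Noumea → 4:12 AM UTC.
Add 5 hours and 25 minutes leg 3 → 9:37 AM UTC.
Muscat is UTC+4:00, so local arrival = 9:37 AM + 4:00 = 1:37 PM on Oct 9.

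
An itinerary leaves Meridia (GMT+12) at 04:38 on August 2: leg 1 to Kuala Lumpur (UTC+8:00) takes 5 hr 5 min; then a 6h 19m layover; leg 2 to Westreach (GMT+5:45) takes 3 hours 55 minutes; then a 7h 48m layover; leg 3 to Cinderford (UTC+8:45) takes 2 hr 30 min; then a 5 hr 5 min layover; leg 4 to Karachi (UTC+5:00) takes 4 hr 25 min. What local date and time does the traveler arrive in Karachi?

08:45 on August 3

Convert departure to UTC: 04:38 − 12:00 = 16:38 UTC on Aug 1.
Add 5 hours and 5 minutes leg 1 → 21:43 UTC.
Add 6 hours 19 minutes layover in Kuala Lumpur → 04:02 UTC (Aug 2).
Add 3 hours 55 minutes leg 2 → 07:57 UTC.
Add 7 hours 48 minutes layover in Westreach → 15:45 UTC.
Add 2 hours 30 minutes leg 3 → 18:15 UTC.
Add 5 hours 5 minutes layover in Cinderford → 23:20 UTC.
Add 4 hours and 25 minutes leg 4 → 03:45 UTC (Aug 3).
Karachi is UTC+5:00, so local arrival = 03:45 + 5:00 = 08:45 on Aug 3.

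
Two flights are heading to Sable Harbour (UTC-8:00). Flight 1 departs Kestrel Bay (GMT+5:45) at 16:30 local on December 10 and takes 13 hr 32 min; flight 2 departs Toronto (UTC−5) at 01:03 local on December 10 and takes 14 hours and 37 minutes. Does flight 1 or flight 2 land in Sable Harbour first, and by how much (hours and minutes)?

the second, by 3 hours 37 minutes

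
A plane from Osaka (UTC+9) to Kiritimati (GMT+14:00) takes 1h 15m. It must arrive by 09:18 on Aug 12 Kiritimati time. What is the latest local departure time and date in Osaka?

03:03 on Aug 12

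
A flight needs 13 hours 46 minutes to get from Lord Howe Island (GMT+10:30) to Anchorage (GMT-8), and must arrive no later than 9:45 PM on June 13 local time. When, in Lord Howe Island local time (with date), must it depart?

2:29 AM on Jun 14

Target arrival in UTC: 9:45 PM + 8:00 = 5:45 AM on Jun 14.
Subtract 13 hours and 46 minutes → departure 3:59 PM UTC on Jun 13.
Lord Howe Island is UTC+10:30: 3:59 PM + 10:30 = 2:29 AM on Jun 14.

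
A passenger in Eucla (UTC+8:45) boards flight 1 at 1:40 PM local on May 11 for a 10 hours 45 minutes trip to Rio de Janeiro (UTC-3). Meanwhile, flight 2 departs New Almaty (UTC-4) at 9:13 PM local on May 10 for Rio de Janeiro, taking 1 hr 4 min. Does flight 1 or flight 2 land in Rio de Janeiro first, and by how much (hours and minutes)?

the second, by 13 hours 23 minutes

Flight 1 in UTC: 1:40 PM − 8:45 = 4:55 AM on May 11.
+10 hours 45 minutes → arrive 3:40 PM UTC on May 11.
Flight 2 in UTC: 9:13 PM + 4:00 = 1:13 AM on May 11.
+1 hour 4 minutes → arrive 2:17 AM UTC on May 11.
Flight 2 lands earlier by 13 hours 23 minutes.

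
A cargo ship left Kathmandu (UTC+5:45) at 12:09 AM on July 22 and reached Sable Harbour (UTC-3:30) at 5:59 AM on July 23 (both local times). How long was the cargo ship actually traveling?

39 hours 5 minutes

Sable Harbour is 9:15 behind Kathmandu.
Clock-face elapsed time (ignoring zones) is 29 hours 50 minutes.
Actual elapsed = 29 hours 50 minutes + 9:15 = 39 hours 5 minutes.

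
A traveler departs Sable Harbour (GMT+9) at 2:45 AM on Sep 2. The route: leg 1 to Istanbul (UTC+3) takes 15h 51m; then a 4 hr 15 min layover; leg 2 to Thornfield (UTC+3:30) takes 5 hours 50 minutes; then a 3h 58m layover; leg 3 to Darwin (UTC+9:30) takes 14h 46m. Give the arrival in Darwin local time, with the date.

Convert departure to UTC: 2:45 AM − 9:00 = 5:45 PM UTC on Sep 1.
Add 15 hours 51 minutes leg 1 → 9:36 AM UTC (Sep 2).
Add 4 hours 15 minutes layover in Istanbul → 1:51 PM UTC.
Add 5 hours and 50 minutes leg 2 → 7:41 PM UTC.
Add 3 hours and 58 minutes layover in Thornfield → 11:39 PM UTC.
Add 14 hours 46 minutes leg 3 → 2:25 PM UTC (Sep 3).
Darwin is UTC+9:30, so local arrival = 2:25 PM + 9:30 = 11:55 PM on Sep 3.

11:55 PM on September 3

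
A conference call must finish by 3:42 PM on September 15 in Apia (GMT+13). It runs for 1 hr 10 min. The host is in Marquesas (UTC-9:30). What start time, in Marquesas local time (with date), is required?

Target end time in UTC: 3:42 PM − 13:00 = 2:42 AM on Sep 15.
Subtract 1 hour 10 minutes → start 1:32 AM UTC on Sep 15.
Marquesas is UTC−9:30: 1:32 AM − 9:30 = 4:02 PM on Sep 14.

4:02 PM on Sep 14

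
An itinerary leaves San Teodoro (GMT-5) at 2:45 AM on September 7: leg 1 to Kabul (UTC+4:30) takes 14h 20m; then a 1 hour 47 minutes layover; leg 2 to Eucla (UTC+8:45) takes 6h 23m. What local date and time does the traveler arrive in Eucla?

3:00 PM on September 8

Convert departure to UTC: 2:45 AM + 5:00 = 7:45 AM UTC on Sep 7.
Add 14 hours 20 minutes leg 1 → 10:05 PM UTC.
Add 1 hour 47 minutes layover in Kabul → 11:52 PM UTC.
Add 6 hours and 23 minutes leg 2 → 6:15 AM UTC (Sep 8).
Eucla is UTC+8:45, so local arrival = 6:15 AM + 8:45 = 3:00 PM on Sep 8.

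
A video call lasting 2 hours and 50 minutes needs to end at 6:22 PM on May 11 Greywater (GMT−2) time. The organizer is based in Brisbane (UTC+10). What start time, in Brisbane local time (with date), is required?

Target end time in UTC: 6:22 PM + 2:00 = 8:22 PM on May 11.
Subtract 2 hours 50 minutes → start 5:32 PM UTC on May 11.
Brisbane is UTC+10:00: 5:32 PM + 10:00 = 3:32 AM on May 12.

3:32 AM on May 12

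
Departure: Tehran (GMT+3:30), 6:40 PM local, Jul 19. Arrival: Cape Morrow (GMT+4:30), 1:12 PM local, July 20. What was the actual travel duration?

17 hours 32 minutes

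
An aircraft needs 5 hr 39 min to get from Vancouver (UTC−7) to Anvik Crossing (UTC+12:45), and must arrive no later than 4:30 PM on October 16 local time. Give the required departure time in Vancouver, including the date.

3:06 PM on October 15

Target arrival in UTC: 4:30 PM − 12:45 = 3:45 AM on Oct 16.
Subtract 5 hours and 39 minutes → departure 10:06 PM UTC on Oct 15.
Vancouver is UTC−7:00: 10:06 PM − 7:00 = 3:06 PM on Oct 15.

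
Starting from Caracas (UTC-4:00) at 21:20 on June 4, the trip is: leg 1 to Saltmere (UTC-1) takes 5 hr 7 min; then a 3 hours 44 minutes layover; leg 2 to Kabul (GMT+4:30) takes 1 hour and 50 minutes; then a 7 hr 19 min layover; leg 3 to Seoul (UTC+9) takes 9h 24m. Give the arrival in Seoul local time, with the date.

13:44 on June 6

Convert departure to UTC: 21:20 + 4:00 = 01:20 UTC on Jun 5.
Add 5 hours and 7 minutes leg 1 → 06:27 UTC.
Add 3 hours and 44 minutes layover in Saltmere → 10:11 UTC.
Add 1 hour and 50 minutes leg 2 → 12:01 UTC.
Add 7 hours and 19 minutes layover in Kabul → 19:20 UTC.
Add 9 hours and 24 minutes leg 3 → 04:44 UTC (Jun 6).
Seoul is UTC+9:00, so local arrival = 04:44 + 9:00 = 13:44 on Jun 6.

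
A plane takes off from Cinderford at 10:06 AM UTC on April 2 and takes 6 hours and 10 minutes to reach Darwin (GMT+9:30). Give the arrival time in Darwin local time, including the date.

Departure is given in UTC: 10:06 AM on Apr 2.
Add 6 hours and 10 minutes → 4:16 PM UTC.
Darwin is UTC+9:30: 4:16 PM + 9:30 = 1:46 AM on Apr 3.

1:46 AM on April 3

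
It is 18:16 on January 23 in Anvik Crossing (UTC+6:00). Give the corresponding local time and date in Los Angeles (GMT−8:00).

04:16 on January 23

In UTC: 18:16 − 6:00 = 12:16 on Jan 23.
Los Angeles is UTC−8:00: 12:16 − 8:00 = 04:16 on Jan 23.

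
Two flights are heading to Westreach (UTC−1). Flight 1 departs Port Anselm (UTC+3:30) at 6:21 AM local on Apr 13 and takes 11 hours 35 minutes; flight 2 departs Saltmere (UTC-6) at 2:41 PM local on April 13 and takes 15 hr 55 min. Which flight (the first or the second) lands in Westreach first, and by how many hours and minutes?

Flight 1 in UTC: 6:21 AM − 3:30 = 2:51 AM on Apr 13.
+11 hours 35 minutes → arrive 2:26 PM UTC on Apr 13.
Flight 2 in UTC: 2:41 PM + 6:00 = 8:41 PM on Apr 13.
+15 hours and 55 minutes → arrive 12:36 PM UTC on Apr 14.
Flight 1 lands earlier by 22 hours 10 minutes.

the first, by 22 hours 10 minutes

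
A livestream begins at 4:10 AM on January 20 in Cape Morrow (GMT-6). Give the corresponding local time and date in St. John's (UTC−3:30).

6:40 AM on January 20

St. John's is 2:30 ahead of Cape Morrow.
Shift by the zone difference: 4:10 AM + 2:30 = 6:40 AM on Jan 20 in St. John's.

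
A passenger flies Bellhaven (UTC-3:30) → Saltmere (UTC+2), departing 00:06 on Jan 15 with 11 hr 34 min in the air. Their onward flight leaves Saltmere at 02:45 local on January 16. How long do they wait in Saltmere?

9 hours 35 minutes

Convert departure to UTC: 00:06 + 3:30 = 03:36 UTC on Jan 15.
Add 11 hours and 34 minutes flight time → 15:10 UTC.
Saltmere is UTC+2:00, so local arrival = 15:10 + 2:00 = 17:10 on Jan 15.
Layover = 02:45 − 17:10 (+1 day) = 9 hours 35 minutes.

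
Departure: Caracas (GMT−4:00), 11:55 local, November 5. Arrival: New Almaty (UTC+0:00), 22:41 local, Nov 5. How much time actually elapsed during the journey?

6 hours 46 minutes

Departure in UTC: 11:55 + 4:00 = 15:55 on Nov 5.
Arrival is already UTC: 22:41 on Nov 5.
Elapsed = 22:41 − 15:55 = 6 hours 46 minutes.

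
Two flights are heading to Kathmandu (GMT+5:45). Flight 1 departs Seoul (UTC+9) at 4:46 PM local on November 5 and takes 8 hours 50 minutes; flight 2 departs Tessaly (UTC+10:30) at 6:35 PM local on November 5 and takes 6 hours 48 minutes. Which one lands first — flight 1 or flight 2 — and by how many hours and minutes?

Flight 1 in UTC: 4:46 PM − 9:00 = 7:46 AM on Nov 5.
+8 hours and 50 minutes → arrive 4:36 PM UTC on Nov 5.
Flight 2 in UTC: 6:35 PM − 10:30 = 8:05 AM on Nov 5.
+6 hours and 48 minutes → arrive 2:53 PM UTC on Nov 5.
Flight 2 lands earlier by 1 hour 43 minutes.

the second, by 1 hour 43 minutes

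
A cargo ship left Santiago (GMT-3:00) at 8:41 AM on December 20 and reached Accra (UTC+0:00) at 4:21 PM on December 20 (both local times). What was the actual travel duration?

Accra is 3:00 ahead of Santiago.
Clock-face elapsed time (ignoring zones) is 7 hours 40 minutes.
Actual elapsed = 7 hours 40 minutes − 3:00 = 4 hours 40 minutes.

4 hours 40 minutes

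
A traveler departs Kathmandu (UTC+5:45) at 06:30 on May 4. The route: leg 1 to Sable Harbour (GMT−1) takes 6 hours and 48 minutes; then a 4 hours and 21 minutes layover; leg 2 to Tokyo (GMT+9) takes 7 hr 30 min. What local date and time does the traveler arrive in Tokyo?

04:24 on May 5

Convert departure to UTC: 06:30 − 5:45 = 00:45 UTC on May 4.
Add 6 hours and 48 minutes leg 1 → 07:33 UTC.
Add 4 hours 21 minutes layover in Sable Harbour → 11:54 UTC.
Add 7 hours 30 minutes leg 2 → 19:24 UTC.
Tokyo is UTC+9:00, so local arrival = 19:24 + 9:00 = 04:24 on May 5.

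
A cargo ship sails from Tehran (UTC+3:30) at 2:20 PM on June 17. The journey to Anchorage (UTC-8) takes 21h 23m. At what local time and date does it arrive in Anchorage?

12:13 AM on June 18

Convert departure to UTC: 2:20 PM − 3:30 = 10:50 AM UTC on Jun 17.
Add 21 hours 23 minutes travel time → 8:13 AM UTC (Jun 18).
Anchorage is UTC−8:00, so local arrival = 8:13 AM − 8:00 = 12:13 AM on Jun 18.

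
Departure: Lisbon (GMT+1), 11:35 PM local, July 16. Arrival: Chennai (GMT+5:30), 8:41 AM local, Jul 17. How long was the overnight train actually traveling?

4 hours 36 minutes

Departure in UTC: 11:35 PM − 1:00 = 10:35 PM on Jul 16.
Arrival in UTC: 8:41 AM − 5:30 = 3:11 AM on Jul 17.
Elapsed = 3:11 AM − 10:35 PM (+1 day) = 4 hours 36 minutes.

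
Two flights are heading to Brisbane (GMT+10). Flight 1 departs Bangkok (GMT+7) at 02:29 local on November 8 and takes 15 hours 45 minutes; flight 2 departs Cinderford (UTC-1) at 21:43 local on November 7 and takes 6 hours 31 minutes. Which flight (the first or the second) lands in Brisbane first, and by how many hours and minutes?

the second, by 6 hours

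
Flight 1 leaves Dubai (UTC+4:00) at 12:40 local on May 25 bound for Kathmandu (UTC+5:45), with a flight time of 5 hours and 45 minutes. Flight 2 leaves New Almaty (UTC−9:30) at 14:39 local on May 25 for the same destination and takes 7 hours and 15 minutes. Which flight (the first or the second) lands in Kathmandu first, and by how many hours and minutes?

the first, by 16 hours 59 minutes

Flight 1 in UTC: 12:40 − 4:00 = 08:40 on May 25.
+5 hours 45 minutes → arrive 14:25 UTC on May 25.
Flight 2 in UTC: 14:39 + 9:30 = 00:09 on May 26.
+7 hours and 15 minutes → arrive 07:24 UTC on May 26.
Flight 1 lands earlier by 16 hours 59 minutes.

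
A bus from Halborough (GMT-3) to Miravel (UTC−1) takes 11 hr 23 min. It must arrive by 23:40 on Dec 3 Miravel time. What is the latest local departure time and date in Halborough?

10:17 on December 3

Target arrival in UTC: 23:40 + 1:00 = 00:40 on Dec 4.
Subtract 11 hours 23 minutes → departure 13:17 UTC on Dec 3.
Halborough is UTC−3:00: 13:17 − 3:00 = 10:17 on Dec 3.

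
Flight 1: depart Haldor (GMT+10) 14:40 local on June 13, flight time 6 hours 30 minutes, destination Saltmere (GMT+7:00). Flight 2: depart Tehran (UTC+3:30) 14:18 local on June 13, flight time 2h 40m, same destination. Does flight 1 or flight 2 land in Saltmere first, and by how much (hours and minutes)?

Flight 1 in UTC: 14:40 − 10:00 = 04:40 on Jun 13.
+6 hours and 30 minutes → arrive 11:10 UTC on Jun 13.
Flight 2 in UTC: 14:18 − 3:30 = 10:48 on Jun 13.
+2 hours 40 minutes → arrive 13:28 UTC on Jun 13.
Flight 1 lands earlier by 2 hours 18 minutes.

the first, by 2 hours 18 minutes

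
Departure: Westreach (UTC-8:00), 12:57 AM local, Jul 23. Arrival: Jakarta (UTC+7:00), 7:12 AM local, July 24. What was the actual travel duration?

15 hours 15 minutes

Departure in UTC: 12:57 AM + 8:00 = 8:57 AM on Jul 23.
Arrival in UTC: 7:12 AM − 7:00 = 12:12 AM on Jul 24.
Elapsed = 12:12 AM − 8:57 AM (+1 day) = 15 hours 15 minutes.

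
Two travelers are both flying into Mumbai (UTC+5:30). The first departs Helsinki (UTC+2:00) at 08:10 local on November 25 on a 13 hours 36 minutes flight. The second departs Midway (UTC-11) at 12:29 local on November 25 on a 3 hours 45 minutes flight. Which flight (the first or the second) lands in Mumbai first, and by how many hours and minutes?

the first, by 7 hours 28 minutes

Flight 1 in UTC: 08:10 − 2:00 = 06:10 on Nov 25.
+13 hours and 36 minutes → arrive 19:46 UTC on Nov 25.
Flight 2 in UTC: 12:29 + 11:00 = 23:29 on Nov 25.
+3 hours and 45 minutes → arrive 03:14 UTC on Nov 26.
Flight 1 lands earlier by 7 hours 28 minutes.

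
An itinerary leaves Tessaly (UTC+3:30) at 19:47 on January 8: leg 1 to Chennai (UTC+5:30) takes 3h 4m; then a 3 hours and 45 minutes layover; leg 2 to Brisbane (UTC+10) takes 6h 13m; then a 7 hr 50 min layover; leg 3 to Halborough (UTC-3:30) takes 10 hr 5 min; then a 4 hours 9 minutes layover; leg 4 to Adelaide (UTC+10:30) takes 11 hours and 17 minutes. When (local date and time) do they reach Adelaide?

Convert departure to UTC: 19:47 − 3:30 = 16:17 UTC on Jan 8.
Add 3 hours and 4 minutes leg 1 → 19:21 UTC.
Add 3 hours and 45 minutes layover in Chennai → 23:06 UTC.
Add 6 hours and 13 minutes leg 2 → 05:19 UTC (Jan 9).
Add 7 hours and 50 minutes layover in Brisbane → 13:09 UTC.
Add 10 hours 5 minutes leg 3 → 23:14 UTC.
Add 4 hours and 9 minutes layover in Halborough → 03:23 UTC (Jan 10).
Add 11 hours 17 minutes leg 4 → 14:40 UTC.
Adelaide is UTC+10:30, so local arrival = 14:40 + 10:30 = 01:10 on Jan 11.

01:10 on January 11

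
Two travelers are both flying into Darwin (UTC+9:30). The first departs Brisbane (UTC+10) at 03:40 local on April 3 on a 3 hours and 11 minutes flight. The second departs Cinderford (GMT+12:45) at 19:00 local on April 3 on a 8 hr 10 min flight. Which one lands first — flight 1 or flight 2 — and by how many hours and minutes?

the first, by 17 hours 34 minutes

Flight 1 in UTC: 03:40 − 10:00 = 17:40 on Apr 2.
+3 hours 11 minutes → arrive 20:51 UTC on Apr 2.
Flight 2 in UTC: 19:00 − 12:45 = 06:15 on Apr 3.
+8 hours and 10 minutes → arrive 14:25 UTC on Apr 3.
Flight 1 lands earlier by 17 hours 34 minutes.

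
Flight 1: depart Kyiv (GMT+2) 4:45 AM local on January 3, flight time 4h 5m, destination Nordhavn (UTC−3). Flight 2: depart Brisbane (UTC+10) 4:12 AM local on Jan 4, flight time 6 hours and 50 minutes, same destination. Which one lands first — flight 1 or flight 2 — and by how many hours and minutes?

Flight 1 in UTC: 4:45 AM − 2:00 = 2:45 AM on Jan 3.
+4 hours 5 minutes → arrive 6:50 AM UTC on Jan 3.
Flight 2 in UTC: 4:12 AM − 10:00 = 6:12 PM on Jan 3.
+6 hours 50 minutes → arrive 1:02 AM UTC on Jan 4.
Flight 1 lands earlier by 18 hours 12 minutes.

the first, by 18 hours 12 minutes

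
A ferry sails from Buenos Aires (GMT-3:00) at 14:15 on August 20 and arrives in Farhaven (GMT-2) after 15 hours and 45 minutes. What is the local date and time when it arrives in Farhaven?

Farhaven is 1:00 ahead of Buenos Aires.
After 15 hours 45 minutes it is 06:00 (Aug 21) in Buenos Aires.
Shift by the zone difference: 06:00 + 1:00 = 07:00 on Aug 21 in Farhaven.

07:00 on August 21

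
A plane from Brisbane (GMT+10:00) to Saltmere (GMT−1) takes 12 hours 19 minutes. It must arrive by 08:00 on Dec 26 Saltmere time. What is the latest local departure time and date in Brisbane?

06:41 on Dec 26

Target arrival in UTC: 08:00 + 1:00 = 09:00 on Dec 26.
Subtract 12 hours 19 minutes → departure 20:41 UTC on Dec 25.
Brisbane is UTC+10:00: 20:41 + 10:00 = 06:41 on Dec 26.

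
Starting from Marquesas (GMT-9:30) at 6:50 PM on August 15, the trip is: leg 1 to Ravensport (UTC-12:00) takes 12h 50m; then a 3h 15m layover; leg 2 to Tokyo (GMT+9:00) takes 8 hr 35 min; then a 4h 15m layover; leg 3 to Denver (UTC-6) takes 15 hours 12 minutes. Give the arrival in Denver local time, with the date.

6:27 PM on Aug 17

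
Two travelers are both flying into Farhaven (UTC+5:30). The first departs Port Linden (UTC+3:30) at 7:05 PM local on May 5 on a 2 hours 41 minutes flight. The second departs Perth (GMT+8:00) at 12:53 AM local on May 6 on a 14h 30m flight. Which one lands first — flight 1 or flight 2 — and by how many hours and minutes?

Flight 1 in UTC: 7:05 PM − 3:30 = 3:35 PM on May 5.
+2 hours and 41 minutes → arrive 6:16 PM UTC on May 5.
Flight 2 in UTC: 12:53 AM − 8:00 = 4:53 PM on May 5.
+14 hours 30 minutes → arrive 7:23 AM UTC on May 6.
Flight 1 lands earlier by 13 hours 7 minutes.

the first, by 13 hours 7 minutes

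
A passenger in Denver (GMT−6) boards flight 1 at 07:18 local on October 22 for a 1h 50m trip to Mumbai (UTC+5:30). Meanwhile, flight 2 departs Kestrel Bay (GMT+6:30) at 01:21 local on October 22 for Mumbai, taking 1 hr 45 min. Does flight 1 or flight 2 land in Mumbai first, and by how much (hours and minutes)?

the second, by 18 hours 32 minutes

Flight 1 in UTC: 07:18 + 6:00 = 13:18 on Oct 22.
+1 hour 50 minutes → arrive 15:08 UTC on Oct 22.
Flight 2 in UTC: 01:21 − 6:30 = 18:51 on Oct 21.
+1 hour and 45 minutes → arrive 20:36 UTC on Oct 21.
Flight 2 lands earlier by 18 hours 32 minutes.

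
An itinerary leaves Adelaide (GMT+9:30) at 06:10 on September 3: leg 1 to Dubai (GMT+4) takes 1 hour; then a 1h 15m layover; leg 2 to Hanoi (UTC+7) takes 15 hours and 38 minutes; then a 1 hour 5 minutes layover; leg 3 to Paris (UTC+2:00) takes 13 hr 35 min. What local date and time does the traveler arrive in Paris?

07:13 on September 4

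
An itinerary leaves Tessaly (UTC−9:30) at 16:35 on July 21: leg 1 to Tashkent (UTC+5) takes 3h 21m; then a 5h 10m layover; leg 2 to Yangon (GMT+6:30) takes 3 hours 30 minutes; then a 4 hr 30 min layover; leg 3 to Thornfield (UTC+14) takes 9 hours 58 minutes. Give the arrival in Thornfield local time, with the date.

Convert departure to UTC: 16:35 + 9:30 = 02:05 UTC on Jul 22.
Add 3 hours and 21 minutes leg 1 → 05:26 UTC.
Add 5 hours 10 minutes layover in Tashkent → 10:36 UTC.
Add 3 hours 30 minutes leg 2 → 14:06 UTC.
Add 4 hours 30 minutes layover in Yangon → 18:36 UTC.
Add 9 hours and 58 minutes leg 3 → 04:34 UTC (Jul 23).
Thornfield is UTC+14:00, so local arrival = 04:34 + 14:00 = 18:34 on Jul 23.

18:34 on Jul 23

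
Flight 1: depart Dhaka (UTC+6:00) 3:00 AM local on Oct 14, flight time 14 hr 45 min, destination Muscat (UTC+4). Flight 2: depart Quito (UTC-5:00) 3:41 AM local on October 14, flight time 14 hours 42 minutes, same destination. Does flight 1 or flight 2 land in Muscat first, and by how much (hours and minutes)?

the first, by 11 hours 38 minutes

Flight 1 in UTC: 3:00 AM − 6:00 = 9:00 PM on Oct 13.
+14 hours 45 minutes → arrive 11:45 AM UTC on Oct 14.
Flight 2 in UTC: 3:41 AM + 5:00 = 8:41 AM on Oct 14.
+14 hours 42 minutes → arrive 11:23 PM UTC on Oct 14.
Flight 1 lands earlier by 11 hours 38 minutes.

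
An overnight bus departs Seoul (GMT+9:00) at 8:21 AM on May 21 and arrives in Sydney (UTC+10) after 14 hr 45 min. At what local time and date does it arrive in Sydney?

12:06 AM on May 22

Sydney is 1:00 ahead of Seoul.
After 14 hours 45 minutes it is 11:06 PM in Seoul.
Shift by the zone difference: 11:06 PM + 1:00 = 12:06 AM on May 22 in Sydney.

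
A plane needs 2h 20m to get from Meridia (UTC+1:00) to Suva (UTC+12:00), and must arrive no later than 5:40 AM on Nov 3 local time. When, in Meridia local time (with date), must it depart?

Target arrival in UTC: 5:40 AM − 12:00 = 5:40 PM on Nov 2.
Subtract 2 hours 20 minutes → departure 3:20 PM UTC on Nov 2.
Meridia is UTC+1:00: 3:20 PM + 1:00 = 4:20 PM on Nov 2.

4:20 PM on Nov 2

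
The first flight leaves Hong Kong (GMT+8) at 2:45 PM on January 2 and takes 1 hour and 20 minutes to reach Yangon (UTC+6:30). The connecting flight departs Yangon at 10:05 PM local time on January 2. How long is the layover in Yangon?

7 hours 30 minutes

Convert departure to UTC: 2:45 PM − 8:00 = 6:45 AM UTC on Jan 2.
Add 1 hour and 20 minutes flight time → 8:05 AM UTC.
Yangon is UTC+6:30, so local arrival = 8:05 AM + 6:30 = 2:35 PM on Jan 2.
Layover = 10:05 PM − 2:35 PM = 7 hours 30 minutes.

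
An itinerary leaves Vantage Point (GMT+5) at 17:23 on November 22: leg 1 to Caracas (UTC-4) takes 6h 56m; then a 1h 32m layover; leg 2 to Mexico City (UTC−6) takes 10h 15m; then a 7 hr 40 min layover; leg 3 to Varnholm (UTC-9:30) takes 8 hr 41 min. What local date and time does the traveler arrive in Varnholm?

13:57 on Nov 23

Convert departure to UTC: 17:23 − 5:00 = 12:23 UTC on Nov 22.
Add 6 hours 56 minutes leg 1 → 19:19 UTC.
Add 1 hour and 32 minutes layover in Caracas → 20:51 UTC.
Add 10 hours 15 minutes leg 2 → 07:06 UTC (Nov 23).
Add 7 hours and 40 minutes layover in Mexico City → 14:46 UTC.
Add 8 hours 41 minutes leg 3 → 23:27 UTC.
Varnholm is UTC−9:30, so local arrival = 23:27 − 9:30 = 13:57 on Nov 23.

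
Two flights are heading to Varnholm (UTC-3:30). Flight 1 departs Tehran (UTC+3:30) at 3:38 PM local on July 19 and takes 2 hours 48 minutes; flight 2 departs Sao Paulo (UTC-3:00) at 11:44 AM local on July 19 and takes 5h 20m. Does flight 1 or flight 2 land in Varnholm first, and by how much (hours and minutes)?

the first, by 5 hours 8 minutes

Flight 1 in UTC: 3:38 PM − 3:30 = 12:08 PM on Jul 19.
+2 hours 48 minutes → arrive 2:56 PM UTC on Jul 19.
Flight 2 in UTC: 11:44 AM + 3:00 = 2:44 PM on Jul 19.
+5 hours 20 minutes → arrive 8:04 PM UTC on Jul 19.
Flight 1 lands earlier by 5 hours 8 minutes.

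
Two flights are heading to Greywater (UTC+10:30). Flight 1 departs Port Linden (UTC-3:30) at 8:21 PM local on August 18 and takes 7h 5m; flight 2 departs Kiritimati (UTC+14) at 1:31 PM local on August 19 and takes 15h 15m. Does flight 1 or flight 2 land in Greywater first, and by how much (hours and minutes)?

Flight 1 in UTC: 8:21 PM + 3:30 = 11:51 PM on Aug 18.
+7 hours and 5 minutes → arrive 6:56 AM UTC on Aug 19.
Flight 2 in UTC: 1:31 PM − 14:00 = 11:31 PM on Aug 18.
+15 hours 15 minutes → arrive 2:46 PM UTC on Aug 19.
Flight 1 lands earlier by 7 hours 50 minutes.

the first, by 7 hours 50 minutes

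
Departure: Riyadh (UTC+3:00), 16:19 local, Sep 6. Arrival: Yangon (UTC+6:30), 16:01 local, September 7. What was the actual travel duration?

20 hours 12 minutes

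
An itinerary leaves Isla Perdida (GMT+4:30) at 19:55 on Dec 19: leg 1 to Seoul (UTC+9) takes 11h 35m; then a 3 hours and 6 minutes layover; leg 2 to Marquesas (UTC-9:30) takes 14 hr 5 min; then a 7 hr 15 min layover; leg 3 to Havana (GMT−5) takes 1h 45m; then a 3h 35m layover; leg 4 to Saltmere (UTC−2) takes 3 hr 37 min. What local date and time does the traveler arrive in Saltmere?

Convert departure to UTC: 19:55 − 4:30 = 15:25 UTC on Dec 19.
Add 11 hours and 35 minutes leg 1 → 03:00 UTC (Dec 20).
Add 3 hours and 6 minutes layover in Seoul → 06:06 UTC.
Add 14 hours and 5 minutes leg 2 → 20:11 UTC.
Add 7 hours 15 minutes layover in Marquesas → 03:26 UTC (Dec 21).
Add 1 hour and 45 minutes leg 3 → 05:11 UTC.
Add 3 hours 35 minutes layover in Havana → 08:46 UTC.
Add 3 hours and 37 minutes leg 4 → 12:23 UTC.
Saltmere is UTC−2:00, so local arrival = 12:23 − 2:00 = 10:23 on Dec 21.

10:23 on December 21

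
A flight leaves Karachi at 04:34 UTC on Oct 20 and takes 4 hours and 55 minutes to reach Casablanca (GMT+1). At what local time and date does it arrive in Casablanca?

Departure is given in UTC: 04:34 on Oct 20.
Add 4 hours and 55 minutes → 09:29 UTC.
Casablanca is UTC+1:00: 09:29 + 1:00 = 10:29 on Oct 20.

10:29 on October 20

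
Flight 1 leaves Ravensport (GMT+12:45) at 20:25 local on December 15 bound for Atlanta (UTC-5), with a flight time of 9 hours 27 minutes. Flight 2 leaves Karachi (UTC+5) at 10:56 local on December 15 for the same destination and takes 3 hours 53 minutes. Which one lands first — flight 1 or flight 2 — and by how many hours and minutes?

the second, by 7 hours 18 minutes

Flight 1 in UTC: 20:25 − 12:45 = 07:40 on Dec 15.
+9 hours 27 minutes → arrive 17:07 UTC on Dec 15.
Flight 2 in UTC: 10:56 − 5:00 = 05:56 on Dec 15.
+3 hours and 53 minutes → arrive 09:49 UTC on Dec 15.
Flight 2 lands earlier by 7 hours 18 minutes.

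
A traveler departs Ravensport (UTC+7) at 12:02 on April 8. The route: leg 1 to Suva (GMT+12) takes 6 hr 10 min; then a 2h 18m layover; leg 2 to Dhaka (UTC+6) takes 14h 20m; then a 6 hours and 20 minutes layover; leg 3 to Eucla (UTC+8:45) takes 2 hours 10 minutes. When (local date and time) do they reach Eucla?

21:05 on April 9

Convert departure to UTC: 12:02 − 7:00 = 05:02 UTC on Apr 8.
Add 6 hours and 10 minutes leg 1 → 11:12 UTC.
Add 2 hours 18 minutes layover in Suva → 13:30 UTC.
Add 14 hours 20 minutes leg 2 → 03:50 UTC (Apr 9).
Add 6 hours and 20 minutes layover in Dhaka → 10:10 UTC.
Add 2 hours and 10 minutes leg 3 → 12:20 UTC.
Eucla is UTC+8:45, so local arrival = 12:20 + 8:45 = 21:05 on Apr 9.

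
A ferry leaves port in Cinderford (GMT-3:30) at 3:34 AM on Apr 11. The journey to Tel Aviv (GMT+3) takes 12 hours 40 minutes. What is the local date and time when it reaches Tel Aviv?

10:44 PM on April 11

Convert departure to UTC: 3:34 AM + 3:30 = 7:04 AM UTC on Apr 11.
Add 12 hours and 40 minutes travel time → 7:44 PM UTC.
Tel Aviv is UTC+3:00, so local arrival = 7:44 PM + 3:00 = 10:44 PM on Apr 11.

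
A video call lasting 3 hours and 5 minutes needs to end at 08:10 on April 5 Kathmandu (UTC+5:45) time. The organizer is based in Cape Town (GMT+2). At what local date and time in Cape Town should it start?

Target end time in UTC: 08:10 − 5:45 = 02:25 on Apr 5.
Subtract 3 hours and 5 minutes → start 23:20 UTC on Apr 4.
Cape Town is UTC+2:00: 23:20 + 2:00 = 01:20 on Apr 5.

01:20 on April 5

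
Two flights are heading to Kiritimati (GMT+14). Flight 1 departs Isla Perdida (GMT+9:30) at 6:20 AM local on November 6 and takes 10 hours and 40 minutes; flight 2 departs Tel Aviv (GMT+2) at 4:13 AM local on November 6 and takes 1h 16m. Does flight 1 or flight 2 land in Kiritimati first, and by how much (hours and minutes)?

the second, by 4 hours 1 minute

Flight 1 in UTC: 6:20 AM − 9:30 = 8:50 PM on Nov 5.
+10 hours 40 minutes → arrive 7:30 AM UTC on Nov 6.
Flight 2 in UTC: 4:13 AM − 2:00 = 2:13 AM on Nov 6.
+1 hour and 16 minutes → arrive 3:29 AM UTC on Nov 6.
Flight 2 lands earlier by 4 hours 1 minute.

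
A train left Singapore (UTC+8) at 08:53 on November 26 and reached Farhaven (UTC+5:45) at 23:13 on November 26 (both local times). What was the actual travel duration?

Departure in UTC: 08:53 − 8:00 = 00:53 on Nov 26.
Arrival in UTC: 23:13 − 5:45 = 17:28 on Nov 26.
Elapsed = 17:28 − 00:53 = 16 hours 35 minutes.

16 hours 35 minutes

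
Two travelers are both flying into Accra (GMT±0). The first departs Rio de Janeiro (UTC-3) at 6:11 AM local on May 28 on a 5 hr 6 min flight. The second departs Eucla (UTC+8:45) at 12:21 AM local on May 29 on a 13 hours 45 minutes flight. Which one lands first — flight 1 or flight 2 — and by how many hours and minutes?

the first, by 15 hours 4 minutes

Flight 1 in UTC: 6:11 AM + 3:00 = 9:11 AM on May 28.
+5 hours and 6 minutes → arrive 2:17 PM UTC on May 28.
Flight 2 in UTC: 12:21 AM − 8:45 = 3:36 PM on May 28.
+13 hours and 45 minutes → arrive 5:21 AM UTC on May 29.
Flight 1 lands earlier by 15 hours 4 minutes.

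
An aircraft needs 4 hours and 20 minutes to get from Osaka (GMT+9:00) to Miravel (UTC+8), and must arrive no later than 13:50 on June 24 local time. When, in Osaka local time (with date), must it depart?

Target arrival in UTC: 13:50 − 8:00 = 05:50 on Jun 24.
Subtract 4 hours and 20 minutes → departure 01:30 UTC on Jun 24.
Osaka is UTC+9:00: 01:30 + 9:00 = 10:30 on Jun 24.

10:30 on June 24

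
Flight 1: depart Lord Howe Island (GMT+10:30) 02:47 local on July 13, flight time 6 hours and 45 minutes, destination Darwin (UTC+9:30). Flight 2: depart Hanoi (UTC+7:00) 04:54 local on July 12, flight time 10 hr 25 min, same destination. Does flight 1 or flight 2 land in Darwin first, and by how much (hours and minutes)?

Flight 1 in UTC: 02:47 − 10:30 = 16:17 on Jul 12.
+6 hours and 45 minutes → arrive 23:02 UTC on Jul 12.
Flight 2 in UTC: 04:54 − 7:00 = 21:54 on Jul 11.
+10 hours and 25 minutes → arrive 08:19 UTC on Jul 12.
Flight 2 lands earlier by 14 hours 43 minutes.

the second, by 14 hours 43 minutes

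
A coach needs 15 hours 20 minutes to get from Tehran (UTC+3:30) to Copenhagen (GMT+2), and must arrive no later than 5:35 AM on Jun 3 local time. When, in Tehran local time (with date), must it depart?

3:45 PM on June 2

Target arrival in UTC: 5:35 AM − 2:00 = 3:35 AM on Jun 3.
Subtract 15 hours 20 minutes → departure 12:15 PM UTC on Jun 2.
Tehran is UTC+3:30: 12:15 PM + 3:30 = 3:45 PM on Jun 2.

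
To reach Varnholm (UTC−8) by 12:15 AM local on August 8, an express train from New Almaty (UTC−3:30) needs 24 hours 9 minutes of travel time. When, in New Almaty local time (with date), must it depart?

4:36 AM on August 7

Target arrival in UTC: 12:15 AM + 8:00 = 8:15 AM on Aug 8.
Subtract 24 hours 9 minutes → departure 8:06 AM UTC on Aug 7.
New Almaty is UTC−3:30: 8:06 AM − 3:30 = 4:36 AM on Aug 7.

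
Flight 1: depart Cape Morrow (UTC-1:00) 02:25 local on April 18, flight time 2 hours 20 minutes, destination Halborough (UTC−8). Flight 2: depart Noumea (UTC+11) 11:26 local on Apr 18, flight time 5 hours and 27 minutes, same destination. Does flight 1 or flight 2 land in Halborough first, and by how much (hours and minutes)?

Flight 1 in UTC: 02:25 + 1:00 = 03:25 on Apr 18.
+2 hours 20 minutes → arrive 05:45 UTC on Apr 18.
Flight 2 in UTC: 11:26 − 11:00 = 00:26 on Apr 18.
+5 hours 27 minutes → arrive 05:53 UTC on Apr 18.
Flight 1 lands earlier by 8 minutes.

the first, by 8 minutes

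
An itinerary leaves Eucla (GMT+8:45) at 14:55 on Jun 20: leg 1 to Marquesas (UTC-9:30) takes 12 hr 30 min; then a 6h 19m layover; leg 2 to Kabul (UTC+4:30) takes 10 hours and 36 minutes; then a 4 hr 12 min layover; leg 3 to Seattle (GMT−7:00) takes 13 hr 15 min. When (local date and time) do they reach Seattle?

22:02 on June 21

Convert departure to UTC: 14:55 − 8:45 = 06:10 UTC on Jun 20.
Add 12 hours 30 minutes leg 1 → 18:40 UTC.
Add 6 hours and 19 minutes layover in Marquesas → 00:59 UTC (Jun 21).
Add 10 hours 36 minutes leg 2 → 11:35 UTC.
Add 4 hours and 12 minutes layover in Kabul → 15:47 UTC.
Add 13 hours and 15 minutes leg 3 → 05:02 UTC (Jun 22).
Seattle is UTC−7:00, so local arrival = 05:02 − 7:00 = 22:02 on Jun 21.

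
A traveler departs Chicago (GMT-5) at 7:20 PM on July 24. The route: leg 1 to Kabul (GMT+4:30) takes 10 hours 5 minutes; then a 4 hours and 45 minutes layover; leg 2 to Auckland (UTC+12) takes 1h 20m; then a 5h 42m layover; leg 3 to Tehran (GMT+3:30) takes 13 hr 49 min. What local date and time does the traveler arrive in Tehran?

3:31 PM on July 26

Convert departure to UTC: 7:20 PM + 5:00 = 12:20 AM UTC on Jul 25.
Add 10 hours 5 minutes leg 1 → 10:25 AM UTC.
Add 4 hours 45 minutes layover in Kabul → 3:10 PM UTC.
Add 1 hour and 20 minutes leg 2 → 4:30 PM UTC.
Add 5 hours 42 minutes layover in Auckland → 10:12 PM UTC.
Add 13 hours and 49 minutes leg 3 → 12:01 PM UTC (Jul 26).
Tehran is UTC+3:30, so local arrival = 12:01 PM + 3:30 = 3:31 PM on Jul 26.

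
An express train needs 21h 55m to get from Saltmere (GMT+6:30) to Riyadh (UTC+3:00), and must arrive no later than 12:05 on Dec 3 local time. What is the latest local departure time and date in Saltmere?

17:40 on December 2

Target arrival in UTC: 12:05 − 3:00 = 09:05 on Dec 3.
Subtract 21 hours 55 minutes → departure 11:10 UTC on Dec 2.
Saltmere is UTC+6:30: 11:10 + 6:30 = 17:40 on Dec 2.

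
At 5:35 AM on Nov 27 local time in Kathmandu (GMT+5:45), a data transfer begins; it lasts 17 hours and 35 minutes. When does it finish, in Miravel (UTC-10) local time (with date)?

7:25 AM on Nov 27

Convert start to UTC: 5:35 AM − 5:45 = 11:50 PM UTC on Nov 26.
Add 17 hours 35 minutes duration → 5:25 PM UTC (Nov 27).
Miravel is UTC−10:00, so local end time = 5:25 PM − 10:00 = 7:25 AM on Nov 27.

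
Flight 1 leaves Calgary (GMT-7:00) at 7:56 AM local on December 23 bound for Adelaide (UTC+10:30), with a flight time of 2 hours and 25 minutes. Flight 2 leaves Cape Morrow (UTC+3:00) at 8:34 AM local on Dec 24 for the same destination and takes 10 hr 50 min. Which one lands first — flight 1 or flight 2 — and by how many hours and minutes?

the first, by 23 hours 3 minutes

Flight 1 in UTC: 7:56 AM + 7:00 = 2:56 PM on Dec 23.
+2 hours and 25 minutes → arrive 5:21 PM UTC on Dec 23.
Flight 2 in UTC: 8:34 AM − 3:00 = 5:34 AM on Dec 24.
+10 hours and 50 minutes → arrive 4:24 PM UTC on Dec 24.
Flight 1 lands earlier by 23 hours 3 minutes.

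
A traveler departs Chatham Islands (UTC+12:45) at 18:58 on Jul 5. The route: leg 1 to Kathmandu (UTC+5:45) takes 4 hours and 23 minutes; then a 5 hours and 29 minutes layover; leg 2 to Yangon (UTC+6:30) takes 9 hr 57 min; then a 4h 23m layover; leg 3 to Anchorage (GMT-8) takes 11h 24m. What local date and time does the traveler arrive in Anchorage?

09:49 on July 6

Convert departure to UTC: 18:58 − 12:45 = 06:13 UTC on Jul 5.
Add 4 hours 23 minutes leg 1 → 10:36 UTC.
Add 5 hours 29 minutes layover in Kathmandu → 16:05 UTC.
Add 9 hours 57 minutes leg 2 → 02:02 UTC (Jul 6).
Add 4 hours and 23 minutes layover in Yangon → 06:25 UTC.
Add 11 hours and 24 minutes leg 3 → 17:49 UTC.
Anchorage is UTC−8:00, so local arrival = 17:49 − 8:00 = 09:49 on Jul 6.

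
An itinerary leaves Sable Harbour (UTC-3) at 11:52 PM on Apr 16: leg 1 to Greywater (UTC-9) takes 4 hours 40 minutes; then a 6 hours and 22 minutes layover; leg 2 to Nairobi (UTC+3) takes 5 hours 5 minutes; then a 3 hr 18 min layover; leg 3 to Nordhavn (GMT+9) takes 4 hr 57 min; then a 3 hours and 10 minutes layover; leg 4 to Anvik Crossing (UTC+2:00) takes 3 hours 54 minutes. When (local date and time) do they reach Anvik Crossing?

12:18 PM on April 18

Convert departure to UTC: 11:52 PM + 3:00 = 2:52 AM UTC on Apr 17.
Add 4 hours and 40 minutes leg 1 → 7:32 AM UTC.
Add 6 hours and 22 minutes layover in Greywater → 1:54 PM UTC.
Add 5 hours and 5 minutes leg 2 → 6:59 PM UTC.
Add 3 hours and 18 minutes layover in Nairobi → 10:17 PM UTC.
Add 4 hours 57 minutes leg 3 → 3:14 AM UTC (Apr 18).
Add 3 hours 10 minutes layover in Nordhavn → 6:24 AM UTC.
Add 3 hours and 54 minutes leg 4 → 10:18 AM UTC.
Anvik Crossing is UTC+2:00, so local arrival = 10:18 AM + 2:00 = 12:18 PM on Apr 18.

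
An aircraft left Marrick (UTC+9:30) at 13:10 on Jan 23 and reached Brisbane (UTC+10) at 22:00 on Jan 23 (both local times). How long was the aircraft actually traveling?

Departure in UTC: 13:10 − 9:30 = 03:40 on Jan 23.
Arrival in UTC: 22:00 − 10:00 = 12:00 on Jan 23.
Elapsed = 12:00 − 03:40 = 8 hours 20 minutes.

8 hours 20 minutes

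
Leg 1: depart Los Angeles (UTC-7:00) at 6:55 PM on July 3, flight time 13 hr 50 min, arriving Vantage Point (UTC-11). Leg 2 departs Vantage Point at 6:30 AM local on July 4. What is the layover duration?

1 hour 45 minutes

Convert departure to UTC: 6:55 PM + 7:00 = 1:55 AM UTC on Jul 4.
Add 13 hours 50 minutes flight time → 3:45 PM UTC.
Vantage Point is UTC−11:00, so local arrival = 3:45 PM − 11:00 = 4:45 AM on Jul 4.
Layover = 6:30 AM − 4:45 AM = 1 hour 45 minutes.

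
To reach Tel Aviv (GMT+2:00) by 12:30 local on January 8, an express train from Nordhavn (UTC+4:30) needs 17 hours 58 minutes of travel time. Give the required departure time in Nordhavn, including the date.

Target arrival in UTC: 12:30 − 2:00 = 10:30 on Jan 8.
Subtract 17 hours and 58 minutes → departure 16:32 UTC on Jan 7.
Nordhavn is UTC+4:30: 16:32 + 4:30 = 21:02 on Jan 7.

21:02 on Jan 7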